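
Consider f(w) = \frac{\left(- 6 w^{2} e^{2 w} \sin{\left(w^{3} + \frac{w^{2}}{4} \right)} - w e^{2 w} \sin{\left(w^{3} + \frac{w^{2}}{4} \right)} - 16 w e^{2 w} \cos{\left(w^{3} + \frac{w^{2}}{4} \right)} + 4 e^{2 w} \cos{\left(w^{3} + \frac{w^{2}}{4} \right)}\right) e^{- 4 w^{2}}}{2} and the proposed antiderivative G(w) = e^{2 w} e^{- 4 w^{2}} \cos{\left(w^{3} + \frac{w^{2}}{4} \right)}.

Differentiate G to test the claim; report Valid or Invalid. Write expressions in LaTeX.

d/dw[G] = \frac{\left(- 6 w^{2} e^{2 w} \sin{\left(w^{3} + \frac{w^{2}}{4} \right)} - w e^{2 w} \sin{\left(w^{3} + \frac{w^{2}}{4} \right)} - 16 w e^{2 w} \cos{\left(w^{3} + \frac{w^{2}}{4} \right)} + 4 e^{2 w} \cos{\left(w^{3} + \frac{w^{2}}{4} \right)}\right) e^{- 4 w^{2}}}{2}
This equals f(w) exactly, so the claim holds.

Valid. The derivative of G reproduces f.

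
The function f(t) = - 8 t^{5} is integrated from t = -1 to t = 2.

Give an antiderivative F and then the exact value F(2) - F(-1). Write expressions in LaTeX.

Antiderivative: F(t) = - \frac{4 t^{6}}{3}; value = -84

For F(t) to be correct the identity F'(t) - f(t) = 0 must hold.
F(t) = - \frac{4 t^{6}}{3} is an antiderivative of f.
Check: d/dt[- \frac{4 t^{6}}{3}] = - 8 t^{5} = f(t).
F(2) = - \frac{256}{3}; F(-1) = - \frac{4}{3}.
Integral = F(2) - F(-1) = -84.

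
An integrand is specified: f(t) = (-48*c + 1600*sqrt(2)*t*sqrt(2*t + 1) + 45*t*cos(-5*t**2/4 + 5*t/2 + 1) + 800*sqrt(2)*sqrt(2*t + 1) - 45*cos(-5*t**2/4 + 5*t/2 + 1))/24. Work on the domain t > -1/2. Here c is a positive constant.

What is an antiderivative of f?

Since d/dt undoes antidifferentiation here, F'(t) = f(t) is required of F(t).
Check: d/dt[(-24*c*t + 80*sqrt(2)*(2*t + 1)**(5/2) - 9*sin(-5*t**2/4 + 5*t/2 + 1))/12] = -2*c + 200*sqrt(2)*t*sqrt(2*t + 1)/3 + 15*t*cos(-5*t**2/4 + 5*t/2 + 1)/8 + 100*sqrt(2)*sqrt(2*t + 1)/3 - 15*cos(-5*t**2/4 + 5*t/2 + 1)/8, which equals f(t).

An antiderivative is F(t) = (-24*c*t + 80*sqrt(2)*(2*t + 1)**(5/2) - 9*sin(-5*t**2/4 + 5*t/2 + 1))/12.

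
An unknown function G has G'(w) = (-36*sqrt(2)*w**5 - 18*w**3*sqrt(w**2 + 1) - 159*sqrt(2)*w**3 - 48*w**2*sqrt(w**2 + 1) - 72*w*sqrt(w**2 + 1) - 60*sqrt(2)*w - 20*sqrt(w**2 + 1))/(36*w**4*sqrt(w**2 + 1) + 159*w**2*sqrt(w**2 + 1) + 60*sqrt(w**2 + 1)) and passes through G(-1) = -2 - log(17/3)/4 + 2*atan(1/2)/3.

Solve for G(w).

G(w) = -sqrt(2*w**2 + 2) - log(4*w**2 + 5/3)/4 - 2*atan(w/2)/3

Differentiate the proposed G(w) back; it has to land on the given G'(w).
A general antiderivative is -sqrt(2*w**2 + 2) - log(4*w**2 + 5/3)/4 - 2*atan(w/2)/3 + C.
The condition gives C = -2 - log(17/3)/4 + 2*atan(1/2)/3 - (-2 - log(17/3)/4 + 2*atan(1/2)/3) = 0.
So G(w) = -sqrt(2*w**2 + 2) - log(4*w**2 + 5/3)/4 - 2*atan(w/2)/3.
Check: d/dw[-sqrt(2*w**2 + 2) - log(4*w**2 + 5/3)/4 - 2*atan(w/2)/3] = (-36*sqrt(2)*w**5 - 18*w**3*sqrt(w**2 + 1) - 159*sqrt(2)*w**3 - 48*w**2*sqrt(w**2 + 1) - 72*w*sqrt(w**2 + 1) - 60*sqrt(2)*w - 20*sqrt(w**2 + 1))/(36*w**4*sqrt(w**2 + 1) + 159*w**2*sqrt(w**2 + 1) + 60*sqrt(w**2 + 1)) = G'(w).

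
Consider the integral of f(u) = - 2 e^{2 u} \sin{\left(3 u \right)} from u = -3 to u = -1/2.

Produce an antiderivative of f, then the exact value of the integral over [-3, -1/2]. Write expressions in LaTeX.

Antiderivative: F(u) = \frac{2 \left(- 2 \sin{\left(3 u \right)} + 3 \cos{\left(3 u \right)}\right) e^{2 u}}{13}; value = - \frac{4 \sin{\left(9 \right)}}{13 e^{6}} - \frac{6 \cos{\left(9 \right)}}{13 e^{6}} + \frac{6 \cos{\left(\frac{3}{2} \right)}}{13 e} + \frac{4 \sin{\left(\frac{3}{2} \right)}}{13 e}

Since d/du undoes antidifferentiation here, F'(u) = f(u) is required of F(u).
F(u) = \frac{2 \left(- 2 \sin{\left(3 u \right)} + 3 \cos{\left(3 u \right)}\right) e^{2 u}}{13} is an antiderivative of f.
Check: d/du[\frac{2 \left(- 2 \sin{\left(3 u \right)} + 3 \cos{\left(3 u \right)}\right) e^{2 u}}{13}] = - 2 e^{2 u} \sin{\left(3 u \right)} = f(u).
F(-1/2) = \frac{6 \cos{\left(\frac{3}{2} \right)}}{13 e} + \frac{4 \sin{\left(\frac{3}{2} \right)}}{13 e}; F(-3) = \frac{6 \cos{\left(9 \right)}}{13 e^{6}} + \frac{4 \sin{\left(9 \right)}}{13 e^{6}}.
Integral = F(-1/2) - F(-3) = - \frac{4 \sin{\left(9 \right)}}{13 e^{6}} - \frac{6 \cos{\left(9 \right)}}{13 e^{6}} + \frac{6 \cos{\left(\frac{3}{2} \right)}}{13 e} + \frac{4 \sin{\left(\frac{3}{2} \right)}}{13 e}.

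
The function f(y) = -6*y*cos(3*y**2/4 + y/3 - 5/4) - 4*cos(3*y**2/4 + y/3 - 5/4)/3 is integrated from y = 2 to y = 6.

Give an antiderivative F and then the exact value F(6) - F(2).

The substitution u = 3*y**2/4 + y/3 - 5/4 works: f is exactly (dF/du)*(du/dy) for that inner function.
F(y) = -4*sin(3*y**2/4 + y/3 - 5/4) is an antiderivative of f.
Check: d/dy[-4*sin(3*y**2/4 + y/3 - 5/4)] = -6*y*cos(3*y**2/4 + y/3 - 5/4) - 4*cos(3*y**2/4 + y/3 - 5/4)/3 = f(y).
F(6) = -4*sin(111/4); F(2) = -4*sin(29/12).
Integral = F(6) - F(2) = -4*sin(111/4) + 4*sin(29/12).

Antiderivative: F(y) = -4*sin(3*y**2/4 + y/3 - 5/4); value = -4*sin(111/4) + 4*sin(29/12)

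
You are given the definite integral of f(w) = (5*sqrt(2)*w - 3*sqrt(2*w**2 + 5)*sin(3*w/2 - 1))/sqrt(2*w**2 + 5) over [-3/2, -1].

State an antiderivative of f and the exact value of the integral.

An antiderivative F(w) passes only if d/dw[F] lands on f(w) exactly.
F(w) = sqrt(2)*(5*sqrt(2*w**2 + 5) + 2*sqrt(2)*cos(3*w/2 - 1))/2 is an antiderivative of f.
Check: d/dw[sqrt(2)*(5*sqrt(2*w**2 + 5) + 2*sqrt(2)*cos(3*w/2 - 1))/2] = (5*sqrt(2)*w - 3*sqrt(2*w**2 + 5)*sin(3*w/2 - 1))/sqrt(2*w**2 + 5) = f(w).
F(-1) = 2*cos(5/2) + 5*sqrt(14)/2; F(-3/2) = 2*cos(13/4) + 5*sqrt(19)/2.
Integral = F(-1) - F(-3/2) = -5*sqrt(19)/2 + 2*cos(5/2) - 2*cos(13/4) + 5*sqrt(14)/2.

Antiderivative: F(w) = sqrt(2)*(5*sqrt(2*w**2 + 5) + 2*sqrt(2)*cos(3*w/2 - 1))/2; value = -5*sqrt(19)/2 + 2*cos(5/2) - 2*cos(13/4) + 5*sqrt(14)/2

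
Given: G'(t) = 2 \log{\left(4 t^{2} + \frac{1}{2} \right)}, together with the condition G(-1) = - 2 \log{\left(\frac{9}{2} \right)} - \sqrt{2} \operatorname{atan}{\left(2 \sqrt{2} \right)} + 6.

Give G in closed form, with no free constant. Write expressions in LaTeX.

Whatever form G(t) takes, its d/dt must return the stated G'(t).
A general antiderivative is 2 t \log{\left(4 t^{2} + \frac{1}{2} \right)} - 4 t + \sqrt{2} \operatorname{atan}{\left(2 \sqrt{2} t \right)} + C.
The condition gives C = - 2 \log{\left(\frac{9}{2} \right)} - \sqrt{2} \operatorname{atan}{\left(2 \sqrt{2} \right)} + 6 - (- 2 \log{\left(\frac{9}{2} \right)} - \sqrt{2} \operatorname{atan}{\left(2 \sqrt{2} \right)} + 4) = 2.
So G(t) = 2 t \log{\left(4 t^{2} + \frac{1}{2} \right)} - 4 t + \sqrt{2} \operatorname{atan}{\left(2 \sqrt{2} t \right)} + 2.
Check: d/dt[2 t \log{\left(4 t^{2} + \frac{1}{2} \right)} - 4 t + \sqrt{2} \operatorname{atan}{\left(2 \sqrt{2} t \right)} + 2] = 2 \log{\left(4 t^{2} + \frac{1}{2} \right)} = G'(t).

G(t) = 2 t \log{\left(4 t^{2} + \frac{1}{2} \right)} - 4 t + \sqrt{2} \operatorname{atan}{\left(2 \sqrt{2} t \right)} + 2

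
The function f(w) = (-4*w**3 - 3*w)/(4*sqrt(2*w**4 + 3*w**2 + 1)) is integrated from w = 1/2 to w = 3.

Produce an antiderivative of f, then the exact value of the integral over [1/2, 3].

f matches the chain-rule pattern g'(h)*h' with inner function h(w) = 2*w**4 + 3*w**2 + 1; substituting u = h(w) collapses the integral.
F(w) = -sqrt(2*w**4 + 3*w**2 + 1)/4 is an antiderivative of f.
Check: d/dw[-sqrt(2*w**4 + 3*w**2 + 1)/4] = (-4*w**3 - 3*w)/(4*sqrt(2*w**4 + 3*w**2 + 1)) = f(w).
F(3) = -sqrt(190)/4; F(1/2) = -sqrt(30)/16.
Integral = F(3) - F(1/2) = -sqrt(190)/4 + sqrt(30)/16.

Antiderivative: F(w) = -sqrt(2*w**4 + 3*w**2 + 1)/4; value = -sqrt(190)/4 + sqrt(30)/16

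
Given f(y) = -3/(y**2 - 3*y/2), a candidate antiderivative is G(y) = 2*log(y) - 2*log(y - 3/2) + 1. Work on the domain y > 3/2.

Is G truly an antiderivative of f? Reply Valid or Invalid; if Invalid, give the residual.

d/dy[G] = -6/(2*y**2 - 3*y)
This equals f(y) exactly, so the claim holds.

Valid. The derivative of G reproduces f.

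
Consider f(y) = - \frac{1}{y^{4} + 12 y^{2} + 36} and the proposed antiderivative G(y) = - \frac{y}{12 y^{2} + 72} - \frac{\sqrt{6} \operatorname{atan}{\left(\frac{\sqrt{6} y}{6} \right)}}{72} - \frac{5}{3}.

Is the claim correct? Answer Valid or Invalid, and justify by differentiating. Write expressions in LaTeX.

d/dy[G] = - \frac{1}{y^{4} + 12 y^{2} + 36}
This equals f(y) exactly, so the claim holds.

Valid. The derivative of G reproduces f.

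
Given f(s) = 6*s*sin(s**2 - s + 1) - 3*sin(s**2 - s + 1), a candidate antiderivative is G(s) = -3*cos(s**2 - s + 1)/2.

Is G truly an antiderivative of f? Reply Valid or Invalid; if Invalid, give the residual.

Invalid: d/ds[G] - f = -3*s*sin(s**2 - s + 1) + 3*sin(s**2 - s + 1)/2, which is not 0.

d/ds[G] = 3*s*sin(s**2 - s + 1) - 3*sin(s**2 - s + 1)/2
d/ds[G] - f(s) = -3*s*sin(s**2 - s + 1) + 3*sin(s**2 - s + 1)/2 != 0.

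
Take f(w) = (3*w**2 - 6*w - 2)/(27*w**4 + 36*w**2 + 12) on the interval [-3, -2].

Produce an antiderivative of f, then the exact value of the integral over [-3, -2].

Antiderivative: F(w) = (1/3 - w/3)/(3*w**2 + 2); value = 31/1218

f has the shape u'v + uv' for u = 1/(3*w**2 + 2) and v = 1/3 - w/3 — it is the derivative of the product u*v.
F(w) = (1/3 - w/3)/(3*w**2 + 2) is an antiderivative of f.
Check: d/dw[(1/3 - w/3)/(3*w**2 + 2)] = (3*w**2 - 6*w - 2)/(27*w**4 + 36*w**2 + 12) = f(w).
F(-2) = 1/14; F(-3) = 4/87.
Integral = F(-2) - F(-3) = 31/1218.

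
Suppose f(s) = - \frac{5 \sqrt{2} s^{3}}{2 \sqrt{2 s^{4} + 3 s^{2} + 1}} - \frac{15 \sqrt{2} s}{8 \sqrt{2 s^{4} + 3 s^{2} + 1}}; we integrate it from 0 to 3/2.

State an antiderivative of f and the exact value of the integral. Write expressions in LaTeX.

f matches the chain-rule pattern g'(h)*h' with inner function h(s) = s^{4} + \frac{3 s^{2}}{2} + \frac{1}{2}; substituting u = h(s) collapses the integral.
F(s) = - \frac{5 \sqrt{2} \sqrt{2 s^{4} + 3 s^{2} + 1}}{8} is an antiderivative of f.
Check: d/ds[- \frac{5 \sqrt{2} \sqrt{2 s^{4} + 3 s^{2} + 1}}{8}] = \frac{- 20 \sqrt{2} s^{3} - 15 \sqrt{2} s}{8 \sqrt{2 s^{4} + 3 s^{2} + 1}}, which equals f(s).
F(3/2) = - \frac{5 \sqrt{143}}{16}; F(0) = - \frac{5 \sqrt{2}}{8}.
Integral = F(3/2) - F(0) = - \frac{5 \sqrt{143}}{16} + \frac{5 \sqrt{2}}{8}.

Antiderivative: F(s) = - \frac{5 \sqrt{2} \sqrt{2 s^{4} + 3 s^{2} + 1}}{8}; value = - \frac{5 \sqrt{143}}{16} + \frac{5 \sqrt{2}}{8}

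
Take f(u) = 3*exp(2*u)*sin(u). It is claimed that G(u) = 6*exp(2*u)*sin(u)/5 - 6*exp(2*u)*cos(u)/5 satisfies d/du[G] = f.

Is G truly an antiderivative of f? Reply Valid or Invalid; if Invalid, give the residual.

d/du[G] = 18*exp(2*u)*sin(u)/5 - 6*exp(2*u)*cos(u)/5
d/du[G] - f(u) = 3*exp(2*u)*sin(u)/5 - 6*exp(2*u)*cos(u)/5 != 0.

Invalid: d/du[G] - f = 3*exp(2*u)*sin(u)/5 - 6*exp(2*u)*cos(u)/5, which is not 0.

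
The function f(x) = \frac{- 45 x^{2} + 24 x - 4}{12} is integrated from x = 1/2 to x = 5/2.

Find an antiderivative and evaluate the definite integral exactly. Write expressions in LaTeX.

Antiderivative: F(x) = - \frac{5 x^{3}}{4} + x^{2} - \frac{x}{3}; value = - \frac{337}{24}

An antiderivative F(x) passes only if d/dx[F] lands on f(x) exactly.
F(x) = - \frac{5 x^{3}}{4} + x^{2} - \frac{x}{3} is an antiderivative of f.
Check: d/dx[- \frac{5 x^{3}}{4} + x^{2} - \frac{x}{3}] = - \frac{15 x^{2}}{4} + 2 x - \frac{1}{3}, which equals f(x).
F(5/2) = - \frac{1355}{96}; F(1/2) = - \frac{7}{96}.
Integral = F(5/2) - F(1/2) = - \frac{337}{24}.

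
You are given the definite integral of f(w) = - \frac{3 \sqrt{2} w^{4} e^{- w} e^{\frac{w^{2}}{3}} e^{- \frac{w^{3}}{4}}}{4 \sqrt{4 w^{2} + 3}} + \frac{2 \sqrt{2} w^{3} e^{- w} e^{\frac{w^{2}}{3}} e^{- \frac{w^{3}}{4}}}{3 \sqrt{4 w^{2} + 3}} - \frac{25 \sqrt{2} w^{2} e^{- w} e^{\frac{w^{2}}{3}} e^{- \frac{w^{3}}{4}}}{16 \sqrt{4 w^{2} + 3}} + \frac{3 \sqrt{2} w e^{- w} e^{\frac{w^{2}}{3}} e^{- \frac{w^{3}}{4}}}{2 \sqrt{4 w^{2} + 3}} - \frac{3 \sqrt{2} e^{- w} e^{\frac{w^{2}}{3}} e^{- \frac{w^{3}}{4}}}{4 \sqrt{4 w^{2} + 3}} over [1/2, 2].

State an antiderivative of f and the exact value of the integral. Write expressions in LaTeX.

Antiderivative: F(w) = \frac{\sqrt{2} \sqrt{4 w^{2} + 3} e^{- w} e^{\frac{w^{2}}{3}} e^{- \frac{w^{3}}{4}}}{4}; value = - \frac{\sqrt{2}}{2 e^{\frac{43}{96}}} + \frac{\sqrt{38}}{4 e^{\frac{8}{3}}}

f has the shape u'v + uv' for u = \frac{\sqrt{2 w^{2} + \frac{3}{2}}}{2} and v = e^{- \frac{w^{3}}{4} + \frac{w^{2}}{3} - w} — it is the derivative of the product u*v.
F(w) = \frac{\sqrt{2} \sqrt{4 w^{2} + 3} e^{- w} e^{\frac{w^{2}}{3}} e^{- \frac{w^{3}}{4}}}{4} is an antiderivative of f.
Check: d/dw[\frac{\sqrt{2} \sqrt{4 w^{2} + 3} e^{- w} e^{\frac{w^{2}}{3}} e^{- \frac{w^{3}}{4}}}{4}] = \frac{\left(- 36 \sqrt{2} w^{4} e^{\frac{w^{2}}{3}} + 32 \sqrt{2} w^{3} e^{\frac{w^{2}}{3}} - 75 \sqrt{2} w^{2} e^{\frac{w^{2}}{3}} + 72 \sqrt{2} w e^{\frac{w^{2}}{3}} - 36 \sqrt{2} e^{\frac{w^{2}}{3}}\right) e^{- w} e^{- \frac{w^{3}}{4}}}{48 \sqrt{4 w^{2} + 3}}, which equals f(w).
F(2) = \frac{\sqrt{38}}{4 e^{\frac{8}{3}}}; F(1/2) = \frac{\sqrt{2}}{2 e^{\frac{43}{96}}}.
Integral = F(2) - F(1/2) = - \frac{\sqrt{2}}{2 e^{\frac{43}{96}}} + \frac{\sqrt{38}}{4 e^{\frac{8}{3}}}.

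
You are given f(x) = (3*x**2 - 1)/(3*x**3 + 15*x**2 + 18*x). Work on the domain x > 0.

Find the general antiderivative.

F(x) = -log(x)/18 - 11*log(x + 2)/6 + 26*log(x + 3)/9 + C

The denominator factors as 3*x*(x + 2)*(x + 3); partial fractions split f into directly integrable pieces: 26/(9*(x + 3)) - 11/(6*(x + 2)) - 1/(18*x).
Check: d/dx[-log(x)/18 - 11*log(x + 2)/6 + 26*log(x + 3)/9] = (3*x**2 - 1)/(3*x**3 + 15*x**2 + 18*x) = f(x).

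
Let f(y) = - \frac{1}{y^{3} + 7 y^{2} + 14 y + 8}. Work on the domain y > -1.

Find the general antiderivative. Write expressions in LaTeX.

F(y) = - \frac{2 \log{\left(y + 1 \right)} - 3 \log{\left(y + 2 \right)} + \log{\left(y + 4 \right)}}{6} + C

The denominator factors as \left(y + 1\right) \left(y + 2\right) \left(y + 4\right); partial fractions split f into directly integrable pieces: - \frac{1}{6 \left(y + 4\right)} + \frac{1}{2 \left(y + 2\right)} - \frac{1}{3 \left(y + 1\right)}.
Check: d/dy[- \frac{2 \log{\left(y + 1 \right)} - 3 \log{\left(y + 2 \right)} + \log{\left(y + 4 \right)}}{6}] = - \frac{1}{y^{3} + 7 y^{2} + 14 y + 8} = f(y).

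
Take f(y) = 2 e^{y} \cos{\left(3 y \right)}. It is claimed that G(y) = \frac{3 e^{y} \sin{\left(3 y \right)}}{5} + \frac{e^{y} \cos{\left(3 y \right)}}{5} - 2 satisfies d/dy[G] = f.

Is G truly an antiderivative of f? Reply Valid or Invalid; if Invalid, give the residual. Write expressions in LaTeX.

Valid. The derivative of G reproduces f.

d/dy[G] = 2 e^{y} \cos{\left(3 y \right)}
This equals f(y) exactly, so the claim holds.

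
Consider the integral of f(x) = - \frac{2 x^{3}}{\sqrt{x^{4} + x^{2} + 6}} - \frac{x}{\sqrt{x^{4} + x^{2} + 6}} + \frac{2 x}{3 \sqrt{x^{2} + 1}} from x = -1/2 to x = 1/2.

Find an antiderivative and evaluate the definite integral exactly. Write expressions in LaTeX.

Integrate term by term and add the pieces.
F(x) = \frac{2 \sqrt{x^{2} + 1} - 3 \sqrt{x^{4} + x^{2} + 6}}{3} is an antiderivative of f.
Check: d/dx[\frac{2 \sqrt{x^{2} + 1} - 3 \sqrt{x^{4} + x^{2} + 6}}{3}] = \frac{- 6 x^{3} \sqrt{x^{2} + 1} - 3 x \sqrt{x^{2} + 1} + 2 x \sqrt{x^{4} + x^{2} + 6}}{3 \sqrt{x^{2} + 1} \sqrt{x^{4} + x^{2} + 6}}, which equals f(x).
F(1/2) = - \frac{\sqrt{101}}{4} + \frac{\sqrt{5}}{3}; F(-1/2) = - \frac{\sqrt{101}}{4} + \frac{\sqrt{5}}{3}.
Integral = F(1/2) - F(-1/2) = 0.

Antiderivative: F(x) = \frac{2 \sqrt{x^{2} + 1} - 3 \sqrt{x^{4} + x^{2} + 6}}{3}; value = 0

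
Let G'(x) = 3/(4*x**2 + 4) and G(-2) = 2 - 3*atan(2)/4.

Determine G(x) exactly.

G(x) = (3*atan(x) + 8)/4

Check a candidate G(x) by differentiating: d/dx[G] must match the given G'(x).
A general antiderivative is 3*atan(x)/4 + C.
The condition gives C = 2 - 3*atan(2)/4 - (-3*atan(2)/4) = 2.
So G(x) = (3*atan(x) + 8)/4.
Check: d/dx[(3*atan(x) + 8)/4] = 3/(4*x**2 + 4) = G'(x).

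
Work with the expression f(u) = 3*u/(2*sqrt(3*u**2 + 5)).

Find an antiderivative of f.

f matches the chain-rule pattern g'(h)*h' with inner function h(u) = 3*u**2 + 5; substituting w = h(u) collapses the integral.
Check: d/du[sqrt(3*u**2 + 5)/2] = 3*u/(2*sqrt(3*u**2 + 5)) = f(u).

An antiderivative is F(u) = sqrt(3*u**2 + 5)/2.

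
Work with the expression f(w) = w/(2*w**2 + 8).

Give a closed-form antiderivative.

An antiderivative is F(w) = log(w**2 + 4)/4.

f matches the chain-rule pattern g'(h)*h' with inner function h(w) = w**2 + 4; substituting u = h(w) collapses the integral.
Check: d/dw[log(w**2 + 4)/4] = w/(2*w**2 + 8) = f(w).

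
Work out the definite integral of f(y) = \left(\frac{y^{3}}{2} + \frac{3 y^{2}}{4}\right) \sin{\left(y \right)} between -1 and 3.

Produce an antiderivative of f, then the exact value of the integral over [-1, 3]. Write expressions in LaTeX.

Antiderivative: F(y) = \frac{- 2 y^{3} \cos{\left(y \right)} + 6 y^{2} \sin{\left(y \right)} - 3 y^{2} \cos{\left(y \right)} + 6 y \sin{\left(y \right)} + 12 y \cos{\left(y \right)} - 12 \sin{\left(y \right)} + 6 \cos{\left(y \right)}}{4}; value = - 3 \sin{\left(1 \right)} + \frac{7 \cos{\left(1 \right)}}{4} + 15 \sin{\left(3 \right)} - \frac{39 \cos{\left(3 \right)}}{4}

A candidate is checked by its d/dy: the result must match f(y).
F(y) = \frac{- 2 y^{3} \cos{\left(y \right)} + 6 y^{2} \sin{\left(y \right)} - 3 y^{2} \cos{\left(y \right)} + 6 y \sin{\left(y \right)} + 12 y \cos{\left(y \right)} - 12 \sin{\left(y \right)} + 6 \cos{\left(y \right)}}{4} is an antiderivative of f.
Check: d/dy[\frac{- 2 y^{3} \cos{\left(y \right)} + 6 y^{2} \sin{\left(y \right)} - 3 y^{2} \cos{\left(y \right)} + 6 y \sin{\left(y \right)} + 12 y \cos{\left(y \right)} - 12 \sin{\left(y \right)} + 6 \cos{\left(y \right)}}{4}] = \frac{y^{3} \sin{\left(y \right)}}{2} + \frac{3 y^{2} \sin{\left(y \right)}}{4}, which equals f(y).
F(3) = 15 \sin{\left(3 \right)} - \frac{39 \cos{\left(3 \right)}}{4}; F(-1) = - \frac{7 \cos{\left(1 \right)}}{4} + 3 \sin{\left(1 \right)}.
Integral = F(3) - F(-1) = - 3 \sin{\left(1 \right)} + \frac{7 \cos{\left(1 \right)}}{4} + 15 \sin{\left(3 \right)} - \frac{39 \cos{\left(3 \right)}}{4}.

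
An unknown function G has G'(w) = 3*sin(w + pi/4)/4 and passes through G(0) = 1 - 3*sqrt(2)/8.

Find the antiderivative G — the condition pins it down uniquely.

G(w) = (4 - 3*cos(w + pi/4))/4

Since d/dw undoes antidifferentiation here, G(w) must give back the stated G'(w).
A general antiderivative is -3*cos(w + pi/4)/4 + C.
The condition gives C = 1 - 3*sqrt(2)/8 - (-3*sqrt(2)/8) = 1.
So G(w) = (4 - 3*cos(w + pi/4))/4.
Check: d/dw[(4 - 3*cos(w + pi/4))/4] = 3*sin(w + pi/4)/4 = G'(w).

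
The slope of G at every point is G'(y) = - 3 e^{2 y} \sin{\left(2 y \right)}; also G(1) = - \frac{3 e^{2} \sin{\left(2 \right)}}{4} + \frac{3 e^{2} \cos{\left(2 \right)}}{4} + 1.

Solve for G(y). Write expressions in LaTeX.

The proposed G(y) is checked by its d/dy: the result must match the given G'(y).
A general antiderivative is - \frac{3 e^{2 y} \sin{\left(2 y \right)}}{4} + \frac{3 e^{2 y} \cos{\left(2 y \right)}}{4} + C.
The condition gives C = - \frac{3 e^{2} \sin{\left(2 \right)}}{4} + \frac{3 e^{2} \cos{\left(2 \right)}}{4} + 1 - (- \frac{3 e^{2} \sin{\left(2 \right)}}{4} + \frac{3 e^{2} \cos{\left(2 \right)}}{4}) = 1.
So G(y) = - \frac{3 e^{2 y} \sin{\left(2 y \right)}}{4} + \frac{3 e^{2 y} \cos{\left(2 y \right)}}{4} + 1.
Check: d/dy[- \frac{3 e^{2 y} \sin{\left(2 y \right)}}{4} + \frac{3 e^{2 y} \cos{\left(2 y \right)}}{4} + 1] = - 3 e^{2 y} \sin{\left(2 y \right)} = G'(y).

G(y) = - \frac{3 e^{2 y} \sin{\left(2 y \right)}}{4} + \frac{3 e^{2 y} \cos{\left(2 y \right)}}{4} + 1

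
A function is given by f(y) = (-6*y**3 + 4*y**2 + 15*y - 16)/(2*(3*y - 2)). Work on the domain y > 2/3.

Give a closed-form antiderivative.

An antiderivative is F(y) = -(2*y**3 - 15*y + 6*log(3*y - 2))/6.

For F(y) to be correct the identity F'(y) - f(y) = 0 must hold.
Check: d/dy[-(2*y**3 - 15*y + 6*log(3*y - 2))/6] = (-6*y**3 + 4*y**2 + 15*y - 16)/(6*y - 4), which equals f(y).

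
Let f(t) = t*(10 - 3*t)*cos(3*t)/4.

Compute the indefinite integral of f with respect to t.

F(t) = -t**2*sin(3*t)/4 + 5*t*sin(3*t)/6 - t*cos(3*t)/6 + sin(3*t)/18 + 5*cos(3*t)/18 + C

For F(t) to be correct the identity F'(t) - f(t) = 0 must hold.
Check: d/dt[-t**2*sin(3*t)/4 + 5*t*sin(3*t)/6 - t*cos(3*t)/6 + sin(3*t)/18 + 5*cos(3*t)/18] = -3*t**2*cos(3*t)/4 + 5*t*cos(3*t)/2, which equals f(t).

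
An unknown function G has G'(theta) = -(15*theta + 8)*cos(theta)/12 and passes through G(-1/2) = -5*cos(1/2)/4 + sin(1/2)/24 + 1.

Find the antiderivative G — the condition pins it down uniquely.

G(theta) = -5*theta*sin(theta)/4 - 2*sin(theta)/3 - 5*cos(theta)/4 + 1

A candidate passes only if d/dtheta[G] lands on the given G'(theta) exactly.
A general antiderivative is -5*theta*sin(theta)/4 - 2*sin(theta)/3 - 5*cos(theta)/4 + C.
The condition gives C = -5*cos(1/2)/4 + sin(1/2)/24 + 1 - (-5*cos(1/2)/4 + sin(1/2)/24) = 1.
So G(theta) = -5*theta*sin(theta)/4 - 2*sin(theta)/3 - 5*cos(theta)/4 + 1.
Check: d/dtheta[-5*theta*sin(theta)/4 - 2*sin(theta)/3 - 5*cos(theta)/4 + 1] = -5*theta*cos(theta)/4 - 2*cos(theta)/3, which equals G'(theta).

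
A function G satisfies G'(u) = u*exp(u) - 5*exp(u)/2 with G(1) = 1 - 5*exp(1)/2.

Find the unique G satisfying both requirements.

Recognize the product-rule pattern: G'(u) = v'r + vr' with v = u - 7/2, r = exp(u), so integration by parts undoes it.
A general antiderivative is (2*u - 7)*exp(u)/2 + C.
The condition gives C = 1 - 5*exp(1)/2 - (-5*exp(1)/2) = 1.
So G(u) = (2*u - 7)*exp(u)/2 + 1.
Check: d/du[(2*u - 7)*exp(u)/2 + 1] = u*exp(u) - 5*exp(u)/2 = G'(u).

G(u) = (2*u - 7)*exp(u)/2 + 1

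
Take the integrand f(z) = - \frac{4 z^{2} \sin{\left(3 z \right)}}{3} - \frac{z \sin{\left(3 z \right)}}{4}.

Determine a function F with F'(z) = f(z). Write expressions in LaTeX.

An antiderivative is F(z) = \frac{144 z^{2} \cos{\left(3 z \right)} - 96 z \sin{\left(3 z \right)} + 27 z \cos{\left(3 z \right)} - 9 \sin{\left(3 z \right)} - 32 \cos{\left(3 z \right)}}{324}.

The integrand splits into summands that can be handled one at a time.
Check: d/dz[\frac{144 z^{2} \cos{\left(3 z \right)} - 96 z \sin{\left(3 z \right)} + 27 z \cos{\left(3 z \right)} - 9 \sin{\left(3 z \right)} - 32 \cos{\left(3 z \right)}}{324}] = - \frac{4 z^{2} \sin{\left(3 z \right)}}{3} - \frac{z \sin{\left(3 z \right)}}{4} = f(z).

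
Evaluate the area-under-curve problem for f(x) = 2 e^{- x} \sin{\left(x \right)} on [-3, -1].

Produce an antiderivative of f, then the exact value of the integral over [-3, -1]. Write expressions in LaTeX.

Whatever form F(x) takes, F'(x) = f(x) is non-negotiable.
F(x) = - \left(\sin{\left(x \right)} + \cos{\left(x \right)}\right) e^{- x} is an antiderivative of f.
Check: d/dx[- \left(\sin{\left(x \right)} + \cos{\left(x \right)}\right) e^{- x}] = 2 e^{- x} \sin{\left(x \right)} = f(x).
F(-1) = - e \cos{\left(1 \right)} + e \sin{\left(1 \right)}; F(-3) = e^{3} \sin{\left(3 \right)} - e^{3} \cos{\left(3 \right)}.
Integral = F(-1) - F(-3) = e^{3} \cos{\left(3 \right)} - e^{3} \sin{\left(3 \right)} - e \cos{\left(1 \right)} + e \sin{\left(1 \right)}.

Antiderivative: F(x) = - \left(\sin{\left(x \right)} + \cos{\left(x \right)}\right) e^{- x}; value = e^{3} \cos{\left(3 \right)} - e^{3} \sin{\left(3 \right)} - e \cos{\left(1 \right)} + e \sin{\left(1 \right)}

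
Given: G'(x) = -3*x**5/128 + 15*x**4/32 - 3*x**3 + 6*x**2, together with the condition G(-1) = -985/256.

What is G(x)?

The substitution u = x**2/4 - 2*x works: G'(x) is exactly (dG/du)*(du/dx) for that inner function.
A general antiderivative is -(x**2/4 - 2*x)**3/4 + C.
The condition gives C = -985/256 - (-729/256) = -1.
So G(x) = -x**6/256 + 3*x**5/32 - 3*x**4/4 + 2*x**3 - 1.
Check: d/dx[-x**6/256 + 3*x**5/32 - 3*x**4/4 + 2*x**3 - 1] = -3*x**5/128 + 15*x**4/32 - 3*x**3 + 6*x**2 = G'(x).

G(x) = -x**6/256 + 3*x**5/32 - 3*x**4/4 + 2*x**3 - 1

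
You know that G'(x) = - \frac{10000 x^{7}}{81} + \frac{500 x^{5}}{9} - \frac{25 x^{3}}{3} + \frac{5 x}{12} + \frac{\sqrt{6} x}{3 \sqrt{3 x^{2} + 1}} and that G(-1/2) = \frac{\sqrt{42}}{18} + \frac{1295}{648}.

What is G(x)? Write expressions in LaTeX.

G(x) = - 2 \left(\frac{1}{4} - \frac{5 x^{2}}{3}\right)^{4} + \frac{\sqrt{2 x^{2} + \frac{2}{3}}}{3} + 2

The integrand splits into summands that can be handled one at a time.
A general antiderivative is - 2 \left(\frac{1}{4} - \frac{5 x^{2}}{3}\right)^{4} + \frac{\sqrt{2 x^{2} + \frac{2}{3}}}{3} + C.
The condition gives C = \frac{\sqrt{42}}{18} + \frac{1295}{648} - (- \frac{1}{648} + \frac{\sqrt{42}}{18}) = 2.
So G(x) = - 2 \left(\frac{1}{4} - \frac{5 x^{2}}{3}\right)^{4} + \frac{\sqrt{2 x^{2} + \frac{2}{3}}}{3} + 2.
Check: d/dx[- 2 \left(\frac{1}{4} - \frac{5 x^{2}}{3}\right)^{4} + \frac{\sqrt{2 x^{2} + \frac{2}{3}}}{3} + 2] = \frac{- 40000 x^{7} \sqrt{3 x^{2} + 1} + 18000 x^{5} \sqrt{3 x^{2} + 1} - 2700 x^{3} \sqrt{3 x^{2} + 1} + 135 x \sqrt{3 x^{2} + 1} + 108 \sqrt{6} x}{324 \sqrt{3 x^{2} + 1}}, which equals G'(x).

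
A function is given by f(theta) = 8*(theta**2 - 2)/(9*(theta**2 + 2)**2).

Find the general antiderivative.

Recognize the product-rule pattern: f = u'v + uv' with u = -4*theta/3, v = 1/(3*theta**2/2 + 3), so integration by parts undoes it.
Check: d/dtheta[-8*theta/(9*theta**2 + 18)] = (8*theta**2 - 16)/(9*theta**4 + 36*theta**2 + 36), which equals f(theta).

F(theta) = -8*theta/(9*theta**2 + 18) + C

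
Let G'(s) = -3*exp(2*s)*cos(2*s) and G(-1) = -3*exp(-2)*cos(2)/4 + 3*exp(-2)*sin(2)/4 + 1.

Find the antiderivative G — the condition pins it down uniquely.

Check a candidate G(s) by differentiating: d/ds[G] must match the given G'(s).
A general antiderivative is -3*exp(2*s)*sin(2*s)/4 - 3*exp(2*s)*cos(2*s)/4 + C.
The condition gives C = -3*exp(-2)*cos(2)/4 + 3*exp(-2)*sin(2)/4 + 1 - (-3*exp(-2)*cos(2)/4 + 3*exp(-2)*sin(2)/4) = 1.
So G(s) = -3*exp(2*s)*sin(2*s)/4 - 3*exp(2*s)*cos(2*s)/4 + 1.
Check: d/ds[-3*exp(2*s)*sin(2*s)/4 - 3*exp(2*s)*cos(2*s)/4 + 1] = -3*exp(2*s)*cos(2*s) = G'(s).

G(s) = -3*exp(2*s)*sin(2*s)/4 - 3*exp(2*s)*cos(2*s)/4 + 1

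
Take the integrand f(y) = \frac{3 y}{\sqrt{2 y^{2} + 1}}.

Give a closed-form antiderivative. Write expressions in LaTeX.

f matches the chain-rule pattern g'(h)*h' with inner function h(y) = 2 y^{2} + 1; substituting u = h(y) collapses the integral.
Check: d/dy[\frac{3 \sqrt{2 y^{2} + 1}}{2}] = \frac{3 y}{\sqrt{2 y^{2} + 1}} = f(y).

An antiderivative is F(y) = \frac{3 \sqrt{2 y^{2} + 1}}{2}.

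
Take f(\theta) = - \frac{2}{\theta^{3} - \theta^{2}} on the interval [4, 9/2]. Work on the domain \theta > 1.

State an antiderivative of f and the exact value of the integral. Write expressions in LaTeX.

Antiderivative: F(\theta) = 2 \log{\left(\theta \right)} - 2 \log{\left(\theta - 1 \right)} - \frac{2}{\theta}; value = - 2 \log{\left(4 \right)} - 2 \log{\left(\frac{7}{2} \right)} + \frac{1}{18} + 2 \log{\left(3 \right)} + 2 \log{\left(\frac{9}{2} \right)}

Factor the denominator (\theta^{2} \left(\theta - 1\right)) and decompose: f = - \frac{2}{\theta - 1} + \frac{2}{\theta} + \frac{2}{\theta^{2}}; each piece integrates to a log, atan, or power term.
F(\theta) = 2 \log{\left(\theta \right)} - 2 \log{\left(\theta - 1 \right)} - \frac{2}{\theta} is an antiderivative of f.
Check: d/d\theta[2 \log{\left(\theta \right)} - 2 \log{\left(\theta - 1 \right)} - \frac{2}{\theta}] = - \frac{2}{\theta^{3} - \theta^{2}} = f(\theta).
F(9/2) = - 2 \log{\left(\frac{7}{2} \right)} - \frac{4}{9} + 2 \log{\left(\frac{9}{2} \right)}; F(4) = - 2 \log{\left(3 \right)} - \frac{1}{2} + 2 \log{\left(4 \right)}.
Integral = F(9/2) - F(4) = - 2 \log{\left(4 \right)} - 2 \log{\left(\frac{7}{2} \right)} + \frac{1}{18} + 2 \log{\left(3 \right)} + 2 \log{\left(\frac{9}{2} \right)}.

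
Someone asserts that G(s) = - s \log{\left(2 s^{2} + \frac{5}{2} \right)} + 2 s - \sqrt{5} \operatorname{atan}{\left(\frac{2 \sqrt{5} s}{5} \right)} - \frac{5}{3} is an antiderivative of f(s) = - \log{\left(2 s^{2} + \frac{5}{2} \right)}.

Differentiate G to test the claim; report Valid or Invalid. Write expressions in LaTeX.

Valid: G'(s) = f(s).

d/ds[G] = - \log{\left(2 s^{2} + \frac{5}{2} \right)}
This equals f(s) exactly, so the claim holds.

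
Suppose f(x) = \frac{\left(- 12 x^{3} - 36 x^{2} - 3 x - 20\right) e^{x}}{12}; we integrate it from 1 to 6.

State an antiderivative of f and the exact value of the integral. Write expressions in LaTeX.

f has the shape u'v + uv' for u = - x^{3} - \frac{x}{4} - \frac{17}{12} and v = e^{x} — it is the derivative of the product u*v.
F(x) = - x^{3} e^{x} - \frac{x e^{x}}{4} - \frac{17 e^{x}}{12} is an antiderivative of f.
Check: d/dx[- x^{3} e^{x} - \frac{x e^{x}}{4} - \frac{17 e^{x}}{12}] = - x^{3} e^{x} - 3 x^{2} e^{x} - \frac{x e^{x}}{4} - \frac{5 e^{x}}{3}, which equals f(x).
F(6) = - \frac{2627 e^{6}}{12}; F(1) = - \frac{8 e}{3}.
Integral = F(6) - F(1) = - \frac{2627 e^{6}}{12} + \frac{8 e}{3}.

Antiderivative: F(x) = - x^{3} e^{x} - \frac{x e^{x}}{4} - \frac{17 e^{x}}{12}; value = - \frac{2627 e^{6}}{12} + \frac{8 e}{3}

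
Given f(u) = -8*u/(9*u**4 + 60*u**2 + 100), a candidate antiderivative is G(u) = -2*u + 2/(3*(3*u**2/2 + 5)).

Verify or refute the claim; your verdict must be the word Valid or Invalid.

d/du[G] = (-18*u**4 - 120*u**2 - 8*u - 200)/(9*u**4 + 60*u**2 + 100)
d/du[G] - f(u) = -2 != 0.

Invalid: d/du[G] - f = -2, which is not 0.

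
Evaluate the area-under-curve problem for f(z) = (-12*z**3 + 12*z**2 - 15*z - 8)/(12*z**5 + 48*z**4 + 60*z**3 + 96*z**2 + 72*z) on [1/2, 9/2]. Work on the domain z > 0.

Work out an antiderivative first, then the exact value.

Factor the denominator (12*z*(z + 1)*(z + 3)*(z**2 + 2)) and decompose: f = -(20*z - 137)/(396*(z**2 + 2)) + 469/(792*(z + 3)) - 31/(72*(z + 1)) - 1/(9*z); each piece integrates to a log, atan, or power term.
F(z) = -log(z)/9 - 31*log(z + 1)/72 + 469*log(z + 3)/792 - 5*log(z**2 + 2)/198 + 137*sqrt(2)*atan(sqrt(2)*z/2)/792 is an antiderivative of f.
Check: d/dz[-log(z)/9 - 31*log(z + 1)/72 + 469*log(z + 3)/792 - 5*log(z**2 + 2)/198 + 137*sqrt(2)*atan(sqrt(2)*z/2)/792] = (-12*z**3 + 12*z**2 - 15*z - 8)/(12*z**5 + 48*z**4 + 60*z**3 + 96*z**2 + 72*z) = f(z).
F(9/2) = -31*log(11/2)/72 - log(9/2)/9 - 5*log(89/4)/198 + 137*sqrt(2)*atan(9*sqrt(2)/4)/792 + 469*log(15/2)/792; F(1/2) = -31*log(3/2)/72 - 5*log(9/4)/198 + log(2)/9 + 137*sqrt(2)*atan(sqrt(2)/4)/792 + 469*log(7/2)/792.
Integral = F(9/2) - F(1/2) = -469*log(7/2)/792 - 31*log(11/2)/72 - log(9/2)/9 - 137*sqrt(2)*atan(sqrt(2)/4)/792 - 5*log(89/4)/198 - log(2)/9 + 5*log(9/4)/198 + 31*log(3/2)/72 + 137*sqrt(2)*atan(9*sqrt(2)/4)/792 + 469*log(15/2)/792.

Antiderivative: F(z) = -log(z)/9 - 31*log(z + 1)/72 + 469*log(z + 3)/792 - 5*log(z**2 + 2)/198 + 137*sqrt(2)*atan(sqrt(2)*z/2)/792; value = -469*log(7/2)/792 - 31*log(11/2)/72 - log(9/2)/9 - 137*sqrt(2)*atan(sqrt(2)/4)/792 - 5*log(89/4)/198 - log(2)/9 + 5*log(9/4)/198 + 31*log(3/2)/72 + 137*sqrt(2)*atan(9*sqrt(2)/4)/792 + 469*log(15/2)/792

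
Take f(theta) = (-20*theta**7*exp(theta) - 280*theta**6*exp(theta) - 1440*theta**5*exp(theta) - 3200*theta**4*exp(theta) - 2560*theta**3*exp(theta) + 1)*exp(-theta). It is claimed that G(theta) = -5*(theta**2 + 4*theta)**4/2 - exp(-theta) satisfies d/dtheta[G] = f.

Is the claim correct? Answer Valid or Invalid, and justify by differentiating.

d/dtheta[G] = (-20*theta**7*exp(theta) - 280*theta**6*exp(theta) - 1440*theta**5*exp(theta) - 3200*theta**4*exp(theta) - 2560*theta**3*exp(theta) + 1)*exp(-theta)
This equals f(theta) exactly, so the claim holds.

Valid. The derivative of G reproduces f.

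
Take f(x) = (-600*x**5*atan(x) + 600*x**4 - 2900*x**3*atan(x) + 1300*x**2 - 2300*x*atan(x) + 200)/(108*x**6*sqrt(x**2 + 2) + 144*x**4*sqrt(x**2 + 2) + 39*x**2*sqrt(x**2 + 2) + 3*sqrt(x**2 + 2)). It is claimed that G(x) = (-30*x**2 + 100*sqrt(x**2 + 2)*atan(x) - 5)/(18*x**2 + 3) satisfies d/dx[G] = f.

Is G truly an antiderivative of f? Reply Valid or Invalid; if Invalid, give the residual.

Valid: G'(x) = f(x).

d/dx[G] = (-600*x**5*atan(x) + 600*x**4 - 2900*x**3*atan(x) + 1300*x**2 - 2300*x*atan(x) + 200)/(108*x**6*sqrt(x**2 + 2) + 144*x**4*sqrt(x**2 + 2) + 39*x**2*sqrt(x**2 + 2) + 3*sqrt(x**2 + 2))
This equals f(x) exactly, so the claim holds.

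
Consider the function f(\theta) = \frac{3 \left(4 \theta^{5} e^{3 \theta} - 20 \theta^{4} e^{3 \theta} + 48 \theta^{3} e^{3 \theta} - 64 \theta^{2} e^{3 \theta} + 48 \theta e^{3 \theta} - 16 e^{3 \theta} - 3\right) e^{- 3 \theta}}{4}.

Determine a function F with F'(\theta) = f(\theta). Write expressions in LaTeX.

An antiderivative is F(\theta) = \frac{\left(2 \theta^{6} e^{3 \theta} - 12 \theta^{5} e^{3 \theta} + 36 \theta^{4} e^{3 \theta} - 64 \theta^{3} e^{3 \theta} + 72 \theta^{2} e^{3 \theta} - 48 \theta e^{3 \theta} + 16 e^{3 \theta} + 3\right) e^{- 3 \theta}}{4}.

Recover f(\theta) by differentiating a candidate F(\theta); any mismatch rules it out.
Check: d/d\theta[\frac{\left(2 \theta^{6} e^{3 \theta} - 12 \theta^{5} e^{3 \theta} + 36 \theta^{4} e^{3 \theta} - 64 \theta^{3} e^{3 \theta} + 72 \theta^{2} e^{3 \theta} - 48 \theta e^{3 \theta} + 16 e^{3 \theta} + 3\right) e^{- 3 \theta}}{4}] = \frac{\left(12 \theta^{5} e^{3 \theta} - 60 \theta^{4} e^{3 \theta} + 144 \theta^{3} e^{3 \theta} - 192 \theta^{2} e^{3 \theta} + 144 \theta e^{3 \theta} - 48 e^{3 \theta} - 9\right) e^{- 3 \theta}}{4}, which equals f(\theta).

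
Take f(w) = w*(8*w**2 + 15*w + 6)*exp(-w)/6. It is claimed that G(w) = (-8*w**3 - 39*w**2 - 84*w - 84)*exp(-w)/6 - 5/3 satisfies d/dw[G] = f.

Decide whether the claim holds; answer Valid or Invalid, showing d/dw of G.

Valid. The derivative of G reproduces f.

d/dw[G] = (8*w**3 + 15*w**2 + 6*w)*exp(-w)/6
This equals f(w) exactly, so the claim holds.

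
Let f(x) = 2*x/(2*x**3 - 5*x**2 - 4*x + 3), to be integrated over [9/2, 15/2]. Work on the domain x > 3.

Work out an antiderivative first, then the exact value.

Antiderivative: F(x) = 3*log(x - 3)/10 - 2*log(x - 1/2)/15 - log(x + 1)/6; value = -log(17/2)/6 - 2*log(7)/15 - 3*log(3/2)/10 + 2*log(4)/15 + log(11/2)/6 + 3*log(9/2)/10

The denominator factors as (x - 3)*(x + 1)*(2*x - 1); partial fractions split f into directly integrable pieces: -4/(15*(2*x - 1)) - 1/(6*(x + 1)) + 3/(10*(x - 3)).
F(x) = 3*log(x - 3)/10 - 2*log(x - 1/2)/15 - log(x + 1)/6 is an antiderivative of f.
Check: d/dx[3*log(x - 3)/10 - 2*log(x - 1/2)/15 - log(x + 1)/6] = 2*x/(2*x**3 - 5*x**2 - 4*x + 3) = f(x).
F(15/2) = -log(17/2)/6 - 2*log(7)/15 + 3*log(9/2)/10; F(9/2) = -log(11/2)/6 - 2*log(4)/15 + 3*log(3/2)/10.
Integral = F(15/2) - F(9/2) = -log(17/2)/6 - 2*log(7)/15 - 3*log(3/2)/10 + 2*log(4)/15 + log(11/2)/6 + 3*log(9/2)/10.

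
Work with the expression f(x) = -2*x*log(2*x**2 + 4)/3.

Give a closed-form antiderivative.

Check any antiderivative F(x) by computing F'(x) and comparing it with f(x).
Check: d/dx[-x**2*log(2*x**2 + 4)/3 + x**2/3 - 2*log(x**2 + 2)/3] = -2*x*log(x**2 + 2)/3 - 2*x*log(2)/3, which equals f(x).

An antiderivative is F(x) = -x**2*log(2*x**2 + 4)/3 + x**2/3 - 2*log(x**2 + 2)/3.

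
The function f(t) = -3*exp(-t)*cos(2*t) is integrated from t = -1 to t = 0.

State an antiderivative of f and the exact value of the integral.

Antiderivative: F(t) = 3*(-2*sin(2*t) + cos(2*t))*exp(-t)/5; value = -6*exp(1)*sin(2)/5 + 3/5 - 3*exp(1)*cos(2)/5

Recover f(t) by differentiating a candidate F(t); any mismatch rules it out.
F(t) = 3*(-2*sin(2*t) + cos(2*t))*exp(-t)/5 is an antiderivative of f.
Check: d/dt[3*(-2*sin(2*t) + cos(2*t))*exp(-t)/5] = -3*exp(-t)*cos(2*t) = f(t).
F(0) = 3/5; F(-1) = 3*exp(1)*cos(2)/5 + 6*exp(1)*sin(2)/5.
Integral = F(0) - F(-1) = -6*exp(1)*sin(2)/5 + 3/5 - 3*exp(1)*cos(2)/5.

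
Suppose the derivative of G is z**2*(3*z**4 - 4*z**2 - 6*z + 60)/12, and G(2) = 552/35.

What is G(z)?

Since d/dz undoes antidifferentiation here, G(z) must give back the stated G'(z).
A general antiderivative is z**7/28 - z**5/15 - z**4/8 + 5*z**3/3 + C.
The condition gives C = 552/35 - (482/35) = 2.
So G(z) = z**7/28 - z**5/15 - z**4/8 + 5*z**3/3 + 2.
Check: d/dz[z**7/28 - z**5/15 - z**4/8 + 5*z**3/3 + 2] = z**6/4 - z**4/3 - z**3/2 + 5*z**2, which equals G'(z).

G(z) = z**7/28 - z**5/15 - z**4/8 + 5*z**3/3 + 2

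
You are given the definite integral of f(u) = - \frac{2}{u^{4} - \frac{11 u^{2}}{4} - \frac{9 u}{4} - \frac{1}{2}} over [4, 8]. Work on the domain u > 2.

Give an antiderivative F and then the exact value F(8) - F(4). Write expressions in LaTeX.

Antiderivative: F(u) = - \frac{8 \log{\left(u - 2 \right)}}{75} - \frac{64 \log{\left(u + \frac{1}{2} \right)}}{25} + \frac{8 \log{\left(u + 1 \right)}}{3} - \frac{16}{10 u + 5}; value = - \frac{64 \log{\left(\frac{17}{2} \right)}}{25} - \frac{8 \log{\left(5 \right)}}{3} - \frac{8 \log{\left(6 \right)}}{75} + \frac{8 \log{\left(2 \right)}}{75} + \frac{128}{765} + \frac{64 \log{\left(\frac{9}{2} \right)}}{25} + \frac{8 \log{\left(9 \right)}}{3}

The denominator factors as \left(u - 2\right) \left(u + 1\right) \left(2 u + 1\right)^{2}; partial fractions split f into directly integrable pieces: - \frac{128}{25 \left(2 u + 1\right)} + \frac{32}{5 \left(2 u + 1\right)^{2}} + \frac{8}{3 \left(u + 1\right)} - \frac{8}{75 \left(u - 2\right)}.
F(u) = - \frac{8 \log{\left(u - 2 \right)}}{75} - \frac{64 \log{\left(u + \frac{1}{2} \right)}}{25} + \frac{8 \log{\left(u + 1 \right)}}{3} - \frac{16}{10 u + 5} is an antiderivative of f.
Check: d/du[- \frac{8 \log{\left(u - 2 \right)}}{75} - \frac{64 \log{\left(u + \frac{1}{2} \right)}}{25} + \frac{8 \log{\left(u + 1 \right)}}{3} - \frac{16}{10 u + 5}] = - \frac{8}{4 u^{4} - 11 u^{2} - 9 u - 2}, which equals f(u).
F(8) = - \frac{64 \log{\left(\frac{17}{2} \right)}}{25} - \frac{8 \log{\left(6 \right)}}{75} - \frac{16}{85} + \frac{8 \log{\left(9 \right)}}{3}; F(4) = - \frac{64 \log{\left(\frac{9}{2} \right)}}{25} - \frac{16}{45} - \frac{8 \log{\left(2 \right)}}{75} + \frac{8 \log{\left(5 \right)}}{3}.
Integral = F(8) - F(4) = - \frac{64 \log{\left(\frac{17}{2} \right)}}{25} - \frac{8 \log{\left(5 \right)}}{3} - \frac{8 \log{\left(6 \right)}}{75} + \frac{8 \log{\left(2 \right)}}{75} + \frac{128}{765} + \frac{64 \log{\left(\frac{9}{2} \right)}}{25} + \frac{8 \log{\left(9 \right)}}{3}.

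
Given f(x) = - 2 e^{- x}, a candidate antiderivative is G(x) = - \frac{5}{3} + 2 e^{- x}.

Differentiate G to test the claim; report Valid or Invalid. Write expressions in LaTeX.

d/dx[G] = - 2 e^{- x}
This equals f(x) exactly, so the claim holds.

Valid. The derivative of G reproduces f.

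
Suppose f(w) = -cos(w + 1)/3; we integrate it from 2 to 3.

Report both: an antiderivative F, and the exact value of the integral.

Antiderivative: F(w) = -sin(w + 1)/3; value = sin(3)/3 - sin(4)/3

Recover f(w) by differentiating a candidate F(w); any mismatch rules it out.
F(w) = -sin(w + 1)/3 is an antiderivative of f.
Check: d/dw[-sin(w + 1)/3] = -cos(w + 1)/3 = f(w).
F(3) = -sin(4)/3; F(2) = -sin(3)/3.
Integral = F(3) - F(2) = sin(3)/3 - sin(4)/3.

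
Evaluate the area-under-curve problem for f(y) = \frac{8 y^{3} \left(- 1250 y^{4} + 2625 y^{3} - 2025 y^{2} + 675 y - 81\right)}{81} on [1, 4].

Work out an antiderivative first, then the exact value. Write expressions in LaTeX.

The substitution u = \frac{5 y^{2}}{3} - y works: f is exactly (dF/du)*(du/dy) for that inner function.
F(y) = - \frac{1250 y^{8}}{81} + \frac{1000 y^{7}}{27} - \frac{100 y^{6}}{3} + \frac{40 y^{5}}{3} - 2 y^{4} is an antiderivative of f.
Check: d/dy[- \frac{1250 y^{8}}{81} + \frac{1000 y^{7}}{27} - \frac{100 y^{6}}{3} + \frac{40 y^{5}}{3} - 2 y^{4}] = - \frac{10000 y^{7}}{81} + \frac{7000 y^{6}}{27} - 200 y^{5} + \frac{200 y^{4}}{3} - 8 y^{3}, which equals f(y).
F(4) = - \frac{42762752}{81}; F(1) = - \frac{32}{81}.
Integral = F(4) - F(1) = - \frac{14254240}{27}.

Antiderivative: F(y) = - \frac{1250 y^{8}}{81} + \frac{1000 y^{7}}{27} - \frac{100 y^{6}}{3} + \frac{40 y^{5}}{3} - 2 y^{4}; value = - \frac{14254240}{27}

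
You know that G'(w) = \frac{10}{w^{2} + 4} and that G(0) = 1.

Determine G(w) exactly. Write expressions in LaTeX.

G(w) = 5 \operatorname{atan}{\left(\frac{w}{2} \right)} + 1

A first test for any G(w): its w-derivative must equal the given G'(w).
A general antiderivative is 5 \operatorname{atan}{\left(\frac{w}{2} \right)} + C.
The condition gives C = 1 - (0) = 1.
So G(w) = 5 \operatorname{atan}{\left(\frac{w}{2} \right)} + 1.
Check: d/dw[5 \operatorname{atan}{\left(\frac{w}{2} \right)} + 1] = \frac{10}{w^{2} + 4} = G'(w).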